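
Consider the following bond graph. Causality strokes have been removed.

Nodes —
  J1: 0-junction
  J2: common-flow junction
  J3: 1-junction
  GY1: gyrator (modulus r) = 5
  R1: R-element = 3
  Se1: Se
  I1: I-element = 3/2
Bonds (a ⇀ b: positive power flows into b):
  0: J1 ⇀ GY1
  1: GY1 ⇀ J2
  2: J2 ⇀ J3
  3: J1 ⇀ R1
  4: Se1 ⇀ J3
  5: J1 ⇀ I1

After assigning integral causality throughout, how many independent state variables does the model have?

1  (I1 all integral)

b4 |J3  (Se1 (Se) sets effort on bond)
b2 |J2  (only one flow-in slot at J3)
b1 |GY1  (only one flow-in slot at J2)
b0 |GY1  (GY1 both-in/both-out from 1)
b5 |I1  (I1 integral (f out))
b3 |J1  (J1: last free bond brings effort in)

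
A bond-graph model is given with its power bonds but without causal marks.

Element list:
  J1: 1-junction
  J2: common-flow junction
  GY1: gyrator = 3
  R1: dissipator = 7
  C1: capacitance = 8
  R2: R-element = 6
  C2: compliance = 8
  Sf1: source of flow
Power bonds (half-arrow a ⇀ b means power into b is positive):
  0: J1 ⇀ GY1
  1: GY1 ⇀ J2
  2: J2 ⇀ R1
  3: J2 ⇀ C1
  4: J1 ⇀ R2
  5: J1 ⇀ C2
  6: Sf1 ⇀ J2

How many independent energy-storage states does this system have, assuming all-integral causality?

bond 6 stroke→Sf1  (Sf1 fixes flow; stroke at Sf1)
bond 1 stroke→J2  (common-f at J2 fixed by 6)
bond 2 stroke→J2  (J2 flow already set via bond 6)
bond 3 stroke→J2  (J2 flow already set via bond 6)
bond 0 stroke→J1  (GY1 both-in/both-out from 1)
bond 5 stroke→J1  (C2: C, integral causality)
bond 4 stroke→R2  (J1 needs exactly one f-in)

2  (C1, C2 all integral)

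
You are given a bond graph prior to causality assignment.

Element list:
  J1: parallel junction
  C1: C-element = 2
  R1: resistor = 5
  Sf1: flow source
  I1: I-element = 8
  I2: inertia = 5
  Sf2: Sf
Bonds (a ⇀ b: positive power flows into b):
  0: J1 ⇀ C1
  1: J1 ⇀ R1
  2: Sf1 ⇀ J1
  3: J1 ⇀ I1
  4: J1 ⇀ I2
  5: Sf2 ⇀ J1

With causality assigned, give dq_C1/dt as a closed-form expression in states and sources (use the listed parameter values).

b2 stroke at Sf1  (Sf1 (Sf) sets flow on bond)
b5 stroke at Sf2  (Sf2 (Sf) sets flow on bond)
b0 stroke at J1  (prefer integral on C1)
b1 stroke at R1  (J1: bond 0 brought effort, rest push out)
b3 stroke at I1  (J1: bond 0 brought effort, rest push out)
b4 stroke at I2  (0-jn J1 has e-setter on 0)

dq_C1/dt = F_Sf1 + F_Sf2 - p_I1/8 - p_I2/5 - q_C1/10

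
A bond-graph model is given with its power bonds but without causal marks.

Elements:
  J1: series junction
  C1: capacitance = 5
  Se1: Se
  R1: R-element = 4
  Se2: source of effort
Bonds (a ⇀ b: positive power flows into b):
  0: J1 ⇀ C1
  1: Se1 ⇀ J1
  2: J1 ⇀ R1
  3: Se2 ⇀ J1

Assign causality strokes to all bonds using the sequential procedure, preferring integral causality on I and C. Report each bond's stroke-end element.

#1 stroke→J1  (Se1: effort source, stroke at far end)
#3 stroke→J1  (source Se2 imposes e)
#0 stroke→J1  (prefer integral on C1)
#2 stroke→R1  (J1 needs exactly one f-in)

b0 →J1
b1 →J1
b2 →R1
b3 →J1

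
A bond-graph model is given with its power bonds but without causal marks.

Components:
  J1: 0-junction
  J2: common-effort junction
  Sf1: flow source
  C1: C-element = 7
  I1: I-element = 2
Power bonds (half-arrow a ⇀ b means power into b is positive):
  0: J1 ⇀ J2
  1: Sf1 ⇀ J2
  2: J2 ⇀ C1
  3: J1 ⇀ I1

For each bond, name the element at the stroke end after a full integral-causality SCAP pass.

b1 stroke at Sf1  (source Sf1 imposes f)
b2 stroke at J2  (C1 integral (e out))
b0 stroke at J1  (0-jn J2 has e-setter on 2)
b3 stroke at I1  (0-jn J1 has e-setter on 0)

#0 stroke at J1
#1 stroke at Sf1
#2 stroke at J2
#3 stroke at I1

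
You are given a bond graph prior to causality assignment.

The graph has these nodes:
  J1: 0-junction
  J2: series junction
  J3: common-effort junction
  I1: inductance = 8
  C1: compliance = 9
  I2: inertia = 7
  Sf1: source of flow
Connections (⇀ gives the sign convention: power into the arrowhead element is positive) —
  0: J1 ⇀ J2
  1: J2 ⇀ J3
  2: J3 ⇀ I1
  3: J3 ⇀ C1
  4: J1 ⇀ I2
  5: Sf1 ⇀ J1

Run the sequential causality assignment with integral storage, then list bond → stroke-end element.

b0 →J1
b1 →J2
b2 →I1
b3 →J3
b4 →I2
b5 →Sf1

#5 stroke→Sf1  (Sf1 (Sf) sets flow on bond)
#2 stroke→I1  (I1 outputs flow p/I1)
#3 stroke→J3  (C1 outputs effort q/C1)
#1 stroke→J2  (J3 effort already set via bond 3)
#0 stroke→J1  (J2 needs exactly one f-in)
#4 stroke→I2  (0-jn J1 has e-setter on 0)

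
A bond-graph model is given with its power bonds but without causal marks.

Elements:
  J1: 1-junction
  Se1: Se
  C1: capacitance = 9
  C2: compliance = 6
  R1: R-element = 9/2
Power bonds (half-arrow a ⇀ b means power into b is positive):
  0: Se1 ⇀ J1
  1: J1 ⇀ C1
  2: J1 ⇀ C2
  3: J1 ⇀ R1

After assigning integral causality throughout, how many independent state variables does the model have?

β0 |J1  (source Se1 imposes e)
β1 |J1  (C1 outputs effort q/C1)
β2 |J1  (C2 outputs effort q/C2)
β3 |R1  (only one flow-in slot at J1)

2  (C1, C2 all integral)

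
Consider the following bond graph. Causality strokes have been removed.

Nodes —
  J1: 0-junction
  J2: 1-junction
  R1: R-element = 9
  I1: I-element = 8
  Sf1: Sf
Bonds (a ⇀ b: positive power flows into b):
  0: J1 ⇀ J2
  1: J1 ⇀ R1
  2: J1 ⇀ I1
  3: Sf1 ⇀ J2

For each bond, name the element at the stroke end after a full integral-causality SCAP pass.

#3 stroke at Sf1  (source Sf1 imposes f)
#0 stroke at J2  (J2 flow already set via bond 3)
#2 stroke at I1  (I1 integral (f out))
#1 stroke at J1  (closing 0-jn rule on J1)

#0 stroke→J2
#1 stroke→J1
#2 stroke→I1
#3 stroke→Sf1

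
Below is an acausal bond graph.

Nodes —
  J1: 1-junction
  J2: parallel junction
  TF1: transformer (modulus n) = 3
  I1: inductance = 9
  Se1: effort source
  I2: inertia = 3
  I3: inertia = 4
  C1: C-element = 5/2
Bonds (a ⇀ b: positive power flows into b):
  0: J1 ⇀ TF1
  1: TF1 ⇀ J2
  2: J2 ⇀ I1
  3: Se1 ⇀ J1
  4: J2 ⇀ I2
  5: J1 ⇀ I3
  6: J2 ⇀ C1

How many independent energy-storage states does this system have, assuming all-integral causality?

4  (C1, I1, I2, I3 all integral)

bond 3 |J1  (Se1 fixes effort; stroke away)
bond 2 |I1  (I1: I, integral causality)
bond 4 |I2  (prefer integral on I2)
bond 5 |I3  (I3 outputs flow p/I3)
bond 0 |J1  (1-jn J1 has f-setter on 5)
bond 1 |TF1  (TF1: transformer flips bond 0)
bond 6 |J2  (J2: last free bond brings effort in)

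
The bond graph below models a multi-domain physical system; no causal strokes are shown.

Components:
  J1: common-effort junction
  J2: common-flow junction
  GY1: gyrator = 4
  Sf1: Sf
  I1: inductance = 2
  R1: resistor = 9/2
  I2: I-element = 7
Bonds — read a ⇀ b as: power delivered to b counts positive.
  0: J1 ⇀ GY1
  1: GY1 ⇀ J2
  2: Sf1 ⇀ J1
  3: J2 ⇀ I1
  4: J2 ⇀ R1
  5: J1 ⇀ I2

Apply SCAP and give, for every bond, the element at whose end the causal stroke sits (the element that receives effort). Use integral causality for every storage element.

b2 stroke→Sf1  (source Sf1 imposes f)
b3 stroke→I1  (prefer integral on I1)
b1 stroke→J2  (1-jn J2 has f-setter on 3)
b4 stroke→J2  (1-jn J2 has f-setter on 3)
b0 stroke→J1  (through GY1, causality inverts; strokes same side of GY1)
b5 stroke→I2  (common-e at J1 fixed by 0)

β0 |J1
β1 |J2
β2 |Sf1
β3 |I1
β4 |J2
β5 |I2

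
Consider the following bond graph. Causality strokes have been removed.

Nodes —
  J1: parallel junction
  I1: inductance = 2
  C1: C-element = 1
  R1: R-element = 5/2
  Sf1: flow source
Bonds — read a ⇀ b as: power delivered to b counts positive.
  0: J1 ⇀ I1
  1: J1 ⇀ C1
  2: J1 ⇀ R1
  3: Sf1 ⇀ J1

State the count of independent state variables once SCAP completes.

2  (C1, I1 all integral)

#3 stroke at Sf1  (Sf1: flow source, stroke at near end)
#0 stroke at I1  (I1: I, integral causality)
#1 stroke at J1  (C1 outputs effort q/C1)
#2 stroke at R1  (0-jn J1 has e-setter on 1)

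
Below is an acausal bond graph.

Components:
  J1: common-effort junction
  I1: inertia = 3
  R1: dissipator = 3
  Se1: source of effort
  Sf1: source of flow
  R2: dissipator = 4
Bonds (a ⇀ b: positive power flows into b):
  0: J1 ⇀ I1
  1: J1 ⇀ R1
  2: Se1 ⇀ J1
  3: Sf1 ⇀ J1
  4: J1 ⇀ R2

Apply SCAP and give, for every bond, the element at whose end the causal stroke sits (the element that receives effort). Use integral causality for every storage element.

β2 |J1  (source Se1 imposes e)
β3 |Sf1  (source Sf1 imposes f)
β0 |I1  (J1: bond 2 brought effort, rest push out)
β1 |R1  (J1: bond 2 brought effort, rest push out)
β4 |R2  (common-e at J1 fixed by 2)

b0 |I1
b1 |R1
b2 |J1
b3 |Sf1
b4 |R2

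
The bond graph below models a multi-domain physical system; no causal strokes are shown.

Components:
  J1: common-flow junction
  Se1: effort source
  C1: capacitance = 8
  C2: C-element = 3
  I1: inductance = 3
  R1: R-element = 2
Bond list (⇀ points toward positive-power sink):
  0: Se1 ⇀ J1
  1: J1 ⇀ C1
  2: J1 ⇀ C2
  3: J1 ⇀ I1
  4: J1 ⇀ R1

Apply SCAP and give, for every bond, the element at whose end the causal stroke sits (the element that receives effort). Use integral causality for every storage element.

#0 →J1  (Se1: effort source, stroke at far end)
#1 →J1  (C1: C, integral causality)
#2 →J1  (C2: C, integral causality)
#3 →I1  (I1 outputs flow p/I1)
#4 →J1  (J1 flow already set via bond 3)

bond 0 stroke at J1
bond 1 stroke at J1
bond 2 stroke at J1
bond 3 stroke at I1
bond 4 stroke at J1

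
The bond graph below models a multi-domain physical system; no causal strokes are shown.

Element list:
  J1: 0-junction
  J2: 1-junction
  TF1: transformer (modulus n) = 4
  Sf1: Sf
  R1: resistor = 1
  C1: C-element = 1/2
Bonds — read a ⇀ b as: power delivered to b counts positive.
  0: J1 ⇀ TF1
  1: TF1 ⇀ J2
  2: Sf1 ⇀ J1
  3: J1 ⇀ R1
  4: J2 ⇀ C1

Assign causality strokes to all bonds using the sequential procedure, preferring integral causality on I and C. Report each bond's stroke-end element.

bond 0 |J1
bond 1 |TF1
bond 2 |Sf1
bond 3 |R1
bond 4 |J2

bond 2 stroke at Sf1  (Sf1 (Sf) sets flow on bond)
bond 4 stroke at J2  (C1 integral (e out))
bond 1 stroke at TF1  (J2: last free bond brings flow in)
bond 0 stroke at J1  (through TF1, causality passes straight; one stroke at TF1)
bond 3 stroke at R1  (common-e at J1 fixed by 0)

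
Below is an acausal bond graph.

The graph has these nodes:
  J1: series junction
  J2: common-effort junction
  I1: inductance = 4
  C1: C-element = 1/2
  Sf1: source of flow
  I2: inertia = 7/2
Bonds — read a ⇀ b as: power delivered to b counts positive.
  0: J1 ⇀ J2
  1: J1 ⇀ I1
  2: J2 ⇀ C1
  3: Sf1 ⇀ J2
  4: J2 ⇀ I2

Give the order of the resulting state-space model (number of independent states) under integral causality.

3  (C1, I1, I2 all integral)

b3 stroke→Sf1  (Sf1 fixes flow; stroke at Sf1)
b1 stroke→I1  (prefer integral on I1)
b0 stroke→J1  (J1: bond 1 brought flow, rest push out)
b2 stroke→J2  (C1 outputs effort q/C1)
b4 stroke→I2  (common-e at J2 fixed by 2)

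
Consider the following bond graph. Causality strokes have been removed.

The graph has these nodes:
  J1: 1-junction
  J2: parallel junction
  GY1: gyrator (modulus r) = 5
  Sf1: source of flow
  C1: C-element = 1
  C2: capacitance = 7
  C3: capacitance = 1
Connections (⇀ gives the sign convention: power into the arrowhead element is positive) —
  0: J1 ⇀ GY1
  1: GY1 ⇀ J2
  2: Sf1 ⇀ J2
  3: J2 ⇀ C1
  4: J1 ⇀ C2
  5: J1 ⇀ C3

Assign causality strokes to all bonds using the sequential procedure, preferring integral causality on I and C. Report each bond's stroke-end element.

bond 0 |GY1
bond 1 |GY1
bond 2 |Sf1
bond 3 |J2
bond 4 |J1
bond 5 |J1

b2 |Sf1  (Sf1 (Sf) sets flow on bond)
b3 |J2  (C1 outputs effort q/C1)
b1 |GY1  (common-e at J2 fixed by 3)
b0 |GY1  (GY GY1: same side as bond 1)
b4 |J1  (J1 flow already set via bond 0)
b5 |J1  (common-f at J1 fixed by 0)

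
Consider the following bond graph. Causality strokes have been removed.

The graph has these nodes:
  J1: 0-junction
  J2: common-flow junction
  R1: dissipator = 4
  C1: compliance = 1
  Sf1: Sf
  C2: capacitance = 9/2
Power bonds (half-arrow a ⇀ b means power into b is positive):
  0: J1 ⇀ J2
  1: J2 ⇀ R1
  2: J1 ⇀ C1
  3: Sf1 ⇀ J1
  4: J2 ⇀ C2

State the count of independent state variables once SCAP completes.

β3 |Sf1  (Sf1: flow source, stroke at near end)
β2 |J1  (C1: C, integral causality)
β0 |J2  (0-jn J1 has e-setter on 2)
β4 |J2  (prefer integral on C2)
β1 |R1  (closing 1-jn rule on J2)

2  (C1, C2 all integral)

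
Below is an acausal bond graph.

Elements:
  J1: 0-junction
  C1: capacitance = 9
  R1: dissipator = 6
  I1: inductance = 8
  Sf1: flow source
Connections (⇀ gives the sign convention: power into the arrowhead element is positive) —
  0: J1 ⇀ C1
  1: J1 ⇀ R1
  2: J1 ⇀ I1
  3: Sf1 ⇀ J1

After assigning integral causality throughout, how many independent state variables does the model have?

2  (C1, I1 all integral)

bond 3 |Sf1  (Sf1: flow source, stroke at near end)
bond 0 |J1  (C1 outputs effort q/C1)
bond 1 |R1  (common-e at J1 fixed by 0)
bond 2 |I1  (0-jn J1 has e-setter on 0)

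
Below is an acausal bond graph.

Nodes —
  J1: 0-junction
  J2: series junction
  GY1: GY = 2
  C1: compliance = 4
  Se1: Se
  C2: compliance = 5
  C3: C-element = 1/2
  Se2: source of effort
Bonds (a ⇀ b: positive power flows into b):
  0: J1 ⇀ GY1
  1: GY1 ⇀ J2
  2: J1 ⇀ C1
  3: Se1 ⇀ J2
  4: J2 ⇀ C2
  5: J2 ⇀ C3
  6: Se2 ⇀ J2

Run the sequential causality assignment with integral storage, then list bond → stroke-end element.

β3 |J2  (Se1: effort source, stroke at far end)
β6 |J2  (Se2: effort source, stroke at far end)
β2 |J1  (C1: C, integral causality)
β0 |GY1  (common-e at J1 fixed by 2)
β1 |GY1  (GY1 both-in/both-out from 0)
β4 |J2  (1-jn J2 has f-setter on 1)
β5 |J2  (common-f at J2 fixed by 1)

b0 stroke at GY1
b1 stroke at GY1
b2 stroke at J1
b3 stroke at J2
b4 stroke at J2
b5 stroke at J2
b6 stroke at J2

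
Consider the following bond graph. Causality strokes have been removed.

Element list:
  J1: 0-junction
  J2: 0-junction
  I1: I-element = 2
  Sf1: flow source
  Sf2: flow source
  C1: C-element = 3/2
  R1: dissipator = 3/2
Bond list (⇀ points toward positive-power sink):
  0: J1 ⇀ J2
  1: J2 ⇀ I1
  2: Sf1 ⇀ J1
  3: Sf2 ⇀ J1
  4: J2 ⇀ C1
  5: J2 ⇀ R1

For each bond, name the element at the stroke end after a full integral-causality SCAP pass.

β2 →Sf1  (Sf1 (Sf) sets flow on bond)
β3 →Sf2  (Sf2: flow source, stroke at near end)
β0 →J1  (J1 needs exactly one e-in)
β1 →I1  (I1 outputs flow p/I1)
β4 →J2  (prefer integral on C1)
β5 →R1  (J2: bond 4 brought effort, rest push out)

β0 stroke at J1
β1 stroke at I1
β2 stroke at Sf1
β3 stroke at Sf2
β4 stroke at J2
β5 stroke at R1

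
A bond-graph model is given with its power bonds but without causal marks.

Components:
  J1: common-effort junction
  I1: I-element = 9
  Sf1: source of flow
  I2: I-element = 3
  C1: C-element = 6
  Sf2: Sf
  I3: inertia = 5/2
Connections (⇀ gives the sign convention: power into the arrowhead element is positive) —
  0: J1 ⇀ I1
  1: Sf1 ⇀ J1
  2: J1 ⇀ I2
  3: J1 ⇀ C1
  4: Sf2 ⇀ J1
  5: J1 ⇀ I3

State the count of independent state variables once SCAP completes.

4  (C1, I1, I2, I3 all integral)

β1 →Sf1  (source Sf1 imposes f)
β4 →Sf2  (Sf2: flow source, stroke at near end)
β0 →I1  (prefer integral on I1)
β2 →I2  (I2 outputs flow p/I2)
β3 →J1  (C1: C, integral causality)
β5 →I3  (J1 effort already set via bond 3)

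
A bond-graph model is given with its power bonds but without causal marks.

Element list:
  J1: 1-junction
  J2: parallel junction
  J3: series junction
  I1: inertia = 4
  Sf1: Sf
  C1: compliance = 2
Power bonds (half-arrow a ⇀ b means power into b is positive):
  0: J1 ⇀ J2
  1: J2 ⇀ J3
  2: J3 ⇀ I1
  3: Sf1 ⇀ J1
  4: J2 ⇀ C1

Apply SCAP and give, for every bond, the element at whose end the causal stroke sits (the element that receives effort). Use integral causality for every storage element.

bond 0 |J1
bond 1 |J3
bond 2 |I1
bond 3 |Sf1
bond 4 |J2

bond 3 stroke→Sf1  (Sf1 fixes flow; stroke at Sf1)
bond 0 stroke→J1  (1-jn J1 has f-setter on 3)
bond 2 stroke→I1  (I1 integral (f out))
bond 1 stroke→J3  (common-f at J3 fixed by 2)
bond 4 stroke→J2  (only one effort-in slot at J2)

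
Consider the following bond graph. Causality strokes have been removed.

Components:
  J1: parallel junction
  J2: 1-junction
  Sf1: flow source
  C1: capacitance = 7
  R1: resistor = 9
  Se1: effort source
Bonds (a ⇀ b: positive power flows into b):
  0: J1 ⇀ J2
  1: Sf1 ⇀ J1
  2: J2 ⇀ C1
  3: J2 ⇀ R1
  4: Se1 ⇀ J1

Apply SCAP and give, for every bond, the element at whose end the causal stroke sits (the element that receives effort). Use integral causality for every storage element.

b1 stroke at Sf1  (Sf1 fixes flow; stroke at Sf1)
b4 stroke at J1  (Se1: effort source, stroke at far end)
b0 stroke at J2  (common-e at J1 fixed by 4)
b2 stroke at J2  (C1 outputs effort q/C1)
b3 stroke at R1  (only one flow-in slot at J2)

bond 0 |J2
bond 1 |Sf1
bond 2 |J2
bond 3 |R1
bond 4 |J1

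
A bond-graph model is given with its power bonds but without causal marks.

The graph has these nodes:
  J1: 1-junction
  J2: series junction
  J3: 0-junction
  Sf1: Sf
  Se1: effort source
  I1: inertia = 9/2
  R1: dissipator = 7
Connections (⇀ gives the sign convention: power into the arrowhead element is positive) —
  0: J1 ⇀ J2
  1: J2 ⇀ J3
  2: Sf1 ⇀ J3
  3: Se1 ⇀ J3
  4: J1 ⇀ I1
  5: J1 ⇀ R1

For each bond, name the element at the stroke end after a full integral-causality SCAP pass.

#0 stroke→J1
#1 stroke→J2
#2 stroke→Sf1
#3 stroke→J3
#4 stroke→I1
#5 stroke→J1

b2 stroke→Sf1  (Sf1 fixes flow; stroke at Sf1)
b3 stroke→J3  (Se1: effort source, stroke at far end)
b1 stroke→J2  (J3: bond 3 brought effort, rest push out)
b0 stroke→J1  (J2 needs exactly one f-in)
b4 stroke→I1  (I1 integral (f out))
b5 stroke→J1  (J1: bond 4 brought flow, rest push out)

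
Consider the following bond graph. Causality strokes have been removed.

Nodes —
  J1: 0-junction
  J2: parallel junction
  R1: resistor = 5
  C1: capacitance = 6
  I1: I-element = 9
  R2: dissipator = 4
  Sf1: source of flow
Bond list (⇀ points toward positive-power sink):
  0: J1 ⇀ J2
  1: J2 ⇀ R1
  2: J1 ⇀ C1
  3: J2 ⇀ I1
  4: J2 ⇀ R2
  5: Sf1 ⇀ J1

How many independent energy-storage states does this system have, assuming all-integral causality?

#5 stroke→Sf1  (source Sf1 imposes f)
#2 stroke→J1  (C1 integral (e out))
#0 stroke→J2  (J1: bond 2 brought effort, rest push out)
#1 stroke→R1  (J2 effort already set via bond 0)
#3 stroke→I1  (J2: bond 0 brought effort, rest push out)
#4 stroke→R2  (0-jn J2 has e-setter on 0)

2  (C1, I1 all integral)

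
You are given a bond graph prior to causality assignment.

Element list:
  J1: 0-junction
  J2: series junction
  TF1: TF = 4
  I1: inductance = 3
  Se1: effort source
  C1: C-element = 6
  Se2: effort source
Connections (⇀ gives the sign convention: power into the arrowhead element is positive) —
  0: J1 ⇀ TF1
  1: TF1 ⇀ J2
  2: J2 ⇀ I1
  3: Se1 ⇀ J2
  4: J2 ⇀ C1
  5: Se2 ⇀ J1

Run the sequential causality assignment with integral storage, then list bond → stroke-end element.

bond 3 stroke at J2  (Se1 (Se) sets effort on bond)
bond 5 stroke at J1  (Se2 fixes effort; stroke away)
bond 0 stroke at TF1  (J1: bond 5 brought effort, rest push out)
bond 1 stroke at J2  (TF TF1: opposite of bond 0)
bond 2 stroke at I1  (prefer integral on I1)
bond 4 stroke at J2  (1-jn J2 has f-setter on 2)

β0 →TF1
β1 →J2
β2 →I1
β3 →J2
β4 →J2
β5 →J1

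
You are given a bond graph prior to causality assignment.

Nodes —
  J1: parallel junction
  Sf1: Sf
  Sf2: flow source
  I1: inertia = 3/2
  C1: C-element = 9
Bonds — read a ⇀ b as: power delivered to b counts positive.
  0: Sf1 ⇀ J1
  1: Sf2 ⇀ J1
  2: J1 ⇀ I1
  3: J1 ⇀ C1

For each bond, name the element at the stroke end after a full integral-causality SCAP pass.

b0 →Sf1  (source Sf1 imposes f)
b1 →Sf2  (source Sf2 imposes f)
b2 →I1  (I1 integral (f out))
b3 →J1  (J1: last free bond brings effort in)

bond 0 stroke at Sf1
bond 1 stroke at Sf2
bond 2 stroke at I1
bond 3 stroke at J1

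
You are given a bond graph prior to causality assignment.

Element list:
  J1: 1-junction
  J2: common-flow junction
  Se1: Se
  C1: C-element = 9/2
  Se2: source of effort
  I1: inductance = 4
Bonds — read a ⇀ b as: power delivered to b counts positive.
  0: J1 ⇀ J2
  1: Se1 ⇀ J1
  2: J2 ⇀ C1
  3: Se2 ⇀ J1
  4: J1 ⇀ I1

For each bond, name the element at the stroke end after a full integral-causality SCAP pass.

bond 0 stroke→J1
bond 1 stroke→J1
bond 2 stroke→J2
bond 3 stroke→J1
bond 4 stroke→I1

#1 →J1  (Se1 fixes effort; stroke away)
#3 →J1  (source Se2 imposes e)
#2 →J2  (prefer integral on C1)
#0 →J1  (only one flow-in slot at J2)
#4 →I1  (J1: last free bond brings flow in)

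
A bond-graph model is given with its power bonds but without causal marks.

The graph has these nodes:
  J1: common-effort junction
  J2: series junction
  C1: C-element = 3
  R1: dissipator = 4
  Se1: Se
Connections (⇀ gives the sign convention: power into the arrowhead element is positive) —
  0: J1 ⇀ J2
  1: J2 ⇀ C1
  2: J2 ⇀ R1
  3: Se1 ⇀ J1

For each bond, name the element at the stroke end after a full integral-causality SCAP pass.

bond 3 stroke at J1  (Se1 fixes effort; stroke away)
bond 0 stroke at J2  (J1: bond 3 brought effort, rest push out)
bond 1 stroke at J2  (C1 integral (e out))
bond 2 stroke at R1  (J2 needs exactly one f-in)

#0 →J2
#1 →J2
#2 →R1
#3 →J1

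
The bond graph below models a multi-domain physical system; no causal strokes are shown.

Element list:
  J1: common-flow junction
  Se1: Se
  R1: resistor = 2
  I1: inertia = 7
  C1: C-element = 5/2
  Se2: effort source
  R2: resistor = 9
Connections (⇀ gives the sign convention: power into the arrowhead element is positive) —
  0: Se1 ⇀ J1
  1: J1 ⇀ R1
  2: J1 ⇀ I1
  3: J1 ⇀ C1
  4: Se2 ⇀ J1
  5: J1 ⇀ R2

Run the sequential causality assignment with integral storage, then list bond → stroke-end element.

b0 →J1  (Se1 (Se) sets effort on bond)
b4 →J1  (source Se2 imposes e)
b2 →I1  (prefer integral on I1)
b1 →J1  (J1: bond 2 brought flow, rest push out)
b3 →J1  (1-jn J1 has f-setter on 2)
b5 →J1  (J1 flow already set via bond 2)

#0 stroke at J1
#1 stroke at J1
#2 stroke at I1
#3 stroke at J1
#4 stroke at J1
#5 stroke at J1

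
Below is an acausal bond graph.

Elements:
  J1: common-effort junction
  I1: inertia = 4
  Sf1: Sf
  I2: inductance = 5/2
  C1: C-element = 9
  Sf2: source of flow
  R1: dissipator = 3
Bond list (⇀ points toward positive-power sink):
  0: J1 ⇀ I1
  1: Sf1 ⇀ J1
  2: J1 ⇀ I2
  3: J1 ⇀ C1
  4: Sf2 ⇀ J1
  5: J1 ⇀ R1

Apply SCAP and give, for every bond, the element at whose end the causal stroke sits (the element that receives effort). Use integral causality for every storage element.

b1 stroke→Sf1  (Sf1 fixes flow; stroke at Sf1)
b4 stroke→Sf2  (source Sf2 imposes f)
b0 stroke→I1  (I1 outputs flow p/I1)
b2 stroke→I2  (prefer integral on I2)
b3 stroke→J1  (C1 outputs effort q/C1)
b5 stroke→R1  (J1 effort already set via bond 3)

b0 →I1
b1 →Sf1
b2 →I2
b3 →J1
b4 →Sf2
b5 →R1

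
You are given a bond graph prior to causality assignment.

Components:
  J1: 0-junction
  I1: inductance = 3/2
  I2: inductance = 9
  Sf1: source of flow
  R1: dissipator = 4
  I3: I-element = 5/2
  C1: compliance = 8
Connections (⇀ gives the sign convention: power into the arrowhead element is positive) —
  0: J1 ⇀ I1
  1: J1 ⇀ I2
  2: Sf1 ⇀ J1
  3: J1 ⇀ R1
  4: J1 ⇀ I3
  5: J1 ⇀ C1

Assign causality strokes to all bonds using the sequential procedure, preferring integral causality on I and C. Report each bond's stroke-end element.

#0 →I1
#1 →I2
#2 →Sf1
#3 →R1
#4 →I3
#5 →J1

#2 →Sf1  (Sf1 fixes flow; stroke at Sf1)
#0 →I1  (I1: I, integral causality)
#1 →I2  (I2 integral (f out))
#4 →I3  (I3 outputs flow p/I3)
#5 →J1  (C1 integral (e out))
#3 →R1  (J1 effort already set via bond 5)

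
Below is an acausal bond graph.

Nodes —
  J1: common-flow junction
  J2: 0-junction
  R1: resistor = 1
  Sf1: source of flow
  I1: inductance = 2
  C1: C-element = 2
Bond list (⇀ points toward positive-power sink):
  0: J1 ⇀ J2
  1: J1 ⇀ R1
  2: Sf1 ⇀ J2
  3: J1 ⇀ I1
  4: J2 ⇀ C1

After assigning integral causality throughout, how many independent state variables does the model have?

2  (C1, I1 all integral)

bond 2 →Sf1  (Sf1 fixes flow; stroke at Sf1)
bond 3 →I1  (I1 integral (f out))
bond 0 →J1  (J1: bond 3 brought flow, rest push out)
bond 1 →J1  (common-f at J1 fixed by 3)
bond 4 →J2  (J2: last free bond brings effort in)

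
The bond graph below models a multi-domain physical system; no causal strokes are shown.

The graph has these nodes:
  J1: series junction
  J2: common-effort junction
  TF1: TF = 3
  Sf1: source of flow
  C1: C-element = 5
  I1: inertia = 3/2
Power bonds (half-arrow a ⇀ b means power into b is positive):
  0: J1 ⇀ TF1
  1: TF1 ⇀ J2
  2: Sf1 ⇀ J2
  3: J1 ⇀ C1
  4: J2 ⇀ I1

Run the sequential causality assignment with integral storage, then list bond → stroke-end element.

#0 →TF1
#1 →J2
#2 →Sf1
#3 →J1
#4 →I1

b2 |Sf1  (source Sf1 imposes f)
b3 |J1  (C1: C, integral causality)
b0 |TF1  (J1 needs exactly one f-in)
b1 |J2  (through TF1, causality passes straight; one stroke at TF1)
b4 |I1  (0-jn J2 has e-setter on 1)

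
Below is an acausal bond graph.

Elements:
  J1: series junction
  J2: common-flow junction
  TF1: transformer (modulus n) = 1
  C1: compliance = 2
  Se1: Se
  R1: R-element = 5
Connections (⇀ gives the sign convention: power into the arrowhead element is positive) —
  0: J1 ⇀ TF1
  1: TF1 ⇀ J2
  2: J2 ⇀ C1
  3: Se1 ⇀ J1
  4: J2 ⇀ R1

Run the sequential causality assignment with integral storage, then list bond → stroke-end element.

β3 stroke at J1  (Se1: effort source, stroke at far end)
β0 stroke at TF1  (only one flow-in slot at J1)
β1 stroke at J2  (TF1 one-in-one-out from 0)
β2 stroke at J2  (C1 outputs effort q/C1)
β4 stroke at R1  (J2: last free bond brings flow in)

β0 |TF1
β1 |J2
β2 |J2
β3 |J1
β4 |R1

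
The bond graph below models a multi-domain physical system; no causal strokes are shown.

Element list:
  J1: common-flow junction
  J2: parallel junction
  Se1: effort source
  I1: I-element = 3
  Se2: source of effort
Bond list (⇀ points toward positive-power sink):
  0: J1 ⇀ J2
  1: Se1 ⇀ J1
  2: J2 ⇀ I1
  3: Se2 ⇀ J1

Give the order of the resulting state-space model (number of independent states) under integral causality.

β1 stroke→J1  (Se1 fixes effort; stroke away)
β3 stroke→J1  (source Se2 imposes e)
β0 stroke→J2  (closing 1-jn rule on J1)
β2 stroke→I1  (common-e at J2 fixed by 0)

1  (I1 all integral)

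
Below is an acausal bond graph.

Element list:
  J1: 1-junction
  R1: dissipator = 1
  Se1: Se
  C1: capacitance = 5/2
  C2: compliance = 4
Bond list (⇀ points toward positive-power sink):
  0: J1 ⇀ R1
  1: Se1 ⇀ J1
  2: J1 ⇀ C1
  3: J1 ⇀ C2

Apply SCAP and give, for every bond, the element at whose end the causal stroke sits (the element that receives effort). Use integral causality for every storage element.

bond 1 →J1  (Se1 (Se) sets effort on bond)
bond 2 →J1  (C1 outputs effort q/C1)
bond 3 →J1  (prefer integral on C2)
bond 0 →R1  (closing 1-jn rule on J1)

bond 0 |R1
bond 1 |J1
bond 2 |J1
bond 3 |J1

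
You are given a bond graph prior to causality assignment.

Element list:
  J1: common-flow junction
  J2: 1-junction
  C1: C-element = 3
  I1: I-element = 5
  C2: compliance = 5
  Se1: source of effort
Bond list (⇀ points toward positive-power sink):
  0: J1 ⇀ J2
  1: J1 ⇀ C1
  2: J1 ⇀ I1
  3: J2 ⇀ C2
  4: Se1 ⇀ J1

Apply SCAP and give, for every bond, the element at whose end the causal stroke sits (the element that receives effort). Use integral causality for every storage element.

β4 |J1  (Se1 (Se) sets effort on bond)
β1 |J1  (C1 integral (e out))
β2 |I1  (I1 integral (f out))
β0 |J1  (1-jn J1 has f-setter on 2)
β3 |J2  (1-jn J2 has f-setter on 0)

b0 |J1
b1 |J1
b2 |I1
b3 |J2
b4 |J1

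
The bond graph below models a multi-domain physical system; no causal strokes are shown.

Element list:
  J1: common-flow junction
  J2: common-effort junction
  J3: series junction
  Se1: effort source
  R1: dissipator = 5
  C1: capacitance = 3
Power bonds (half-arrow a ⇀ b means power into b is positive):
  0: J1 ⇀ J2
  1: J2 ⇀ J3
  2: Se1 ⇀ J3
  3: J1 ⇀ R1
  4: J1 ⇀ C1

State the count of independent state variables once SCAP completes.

β2 stroke at J3  (source Se1 imposes e)
β1 stroke at J2  (only one flow-in slot at J3)
β0 stroke at J1  (0-jn J2 has e-setter on 1)
β4 stroke at J1  (C1 outputs effort q/C1)
β3 stroke at R1  (closing 1-jn rule on J1)

1  (C1 all integral)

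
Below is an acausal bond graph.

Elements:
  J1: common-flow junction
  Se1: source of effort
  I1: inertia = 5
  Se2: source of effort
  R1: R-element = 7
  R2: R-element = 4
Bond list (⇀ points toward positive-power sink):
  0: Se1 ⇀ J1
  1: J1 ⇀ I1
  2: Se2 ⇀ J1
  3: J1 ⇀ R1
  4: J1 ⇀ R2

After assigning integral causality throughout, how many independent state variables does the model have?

1  (I1 all integral)

b0 →J1  (Se1 fixes effort; stroke away)
b2 →J1  (Se2 (Se) sets effort on bond)
b1 →I1  (I1: I, integral causality)
b3 →J1  (common-f at J1 fixed by 1)
b4 →J1  (common-f at J1 fixed by 1)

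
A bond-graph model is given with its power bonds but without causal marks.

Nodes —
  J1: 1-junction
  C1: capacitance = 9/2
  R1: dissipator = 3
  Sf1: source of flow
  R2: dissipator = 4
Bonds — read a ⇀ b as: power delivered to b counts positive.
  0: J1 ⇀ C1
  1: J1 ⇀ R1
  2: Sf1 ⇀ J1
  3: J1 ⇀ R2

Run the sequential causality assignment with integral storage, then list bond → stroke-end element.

β0 stroke→J1
β1 stroke→J1
β2 stroke→Sf1
β3 stroke→J1

b2 |Sf1  (Sf1 (Sf) sets flow on bond)
b0 |J1  (J1: bond 2 brought flow, rest push out)
b1 |J1  (common-f at J1 fixed by 2)
b3 |J1  (common-f at J1 fixed by 2)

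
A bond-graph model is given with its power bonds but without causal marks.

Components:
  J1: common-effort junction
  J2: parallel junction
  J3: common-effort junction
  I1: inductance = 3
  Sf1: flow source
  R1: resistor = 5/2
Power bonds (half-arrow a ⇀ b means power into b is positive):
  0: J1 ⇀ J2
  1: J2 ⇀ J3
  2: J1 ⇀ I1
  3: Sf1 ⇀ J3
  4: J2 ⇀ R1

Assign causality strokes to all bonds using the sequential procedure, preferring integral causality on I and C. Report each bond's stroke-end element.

b3 →Sf1  (Sf1 (Sf) sets flow on bond)
b1 →J3  (only one effort-in slot at J3)
b2 →I1  (I1: I, integral causality)
b0 →J1  (only one effort-in slot at J1)
b4 →J2  (closing 0-jn rule on J2)

β0 stroke→J1
β1 stroke→J3
β2 stroke→I1
β3 stroke→Sf1
β4 stroke→J2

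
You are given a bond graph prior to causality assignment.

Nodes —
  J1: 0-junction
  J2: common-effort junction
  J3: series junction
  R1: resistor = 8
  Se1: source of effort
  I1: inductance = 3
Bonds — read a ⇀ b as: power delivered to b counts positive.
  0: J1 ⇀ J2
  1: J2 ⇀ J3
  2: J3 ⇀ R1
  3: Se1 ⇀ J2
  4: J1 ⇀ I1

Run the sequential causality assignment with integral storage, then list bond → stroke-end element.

bond 0 stroke at J1
bond 1 stroke at J3
bond 2 stroke at R1
bond 3 stroke at J2
bond 4 stroke at I1

β3 →J2  (Se1: effort source, stroke at far end)
β0 →J1  (J2 effort already set via bond 3)
β1 →J3  (0-jn J2 has e-setter on 3)
β2 →R1  (J3: last free bond brings flow in)
β4 →I1  (J1 effort already set via bond 0)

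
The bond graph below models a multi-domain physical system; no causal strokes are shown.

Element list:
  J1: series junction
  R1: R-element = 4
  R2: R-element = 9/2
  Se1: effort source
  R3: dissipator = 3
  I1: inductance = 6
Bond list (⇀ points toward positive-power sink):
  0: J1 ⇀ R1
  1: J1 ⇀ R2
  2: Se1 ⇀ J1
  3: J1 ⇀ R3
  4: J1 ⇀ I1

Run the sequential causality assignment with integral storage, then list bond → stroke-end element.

b0 stroke at J1
b1 stroke at J1
b2 stroke at J1
b3 stroke at J1
b4 stroke at I1

bond 2 stroke→J1  (Se1 fixes effort; stroke away)
bond 4 stroke→I1  (I1 outputs flow p/I1)
bond 0 stroke→J1  (1-jn J1 has f-setter on 4)
bond 1 stroke→J1  (common-f at J1 fixed by 4)
bond 3 stroke→J1  (common-f at J1 fixed by 4)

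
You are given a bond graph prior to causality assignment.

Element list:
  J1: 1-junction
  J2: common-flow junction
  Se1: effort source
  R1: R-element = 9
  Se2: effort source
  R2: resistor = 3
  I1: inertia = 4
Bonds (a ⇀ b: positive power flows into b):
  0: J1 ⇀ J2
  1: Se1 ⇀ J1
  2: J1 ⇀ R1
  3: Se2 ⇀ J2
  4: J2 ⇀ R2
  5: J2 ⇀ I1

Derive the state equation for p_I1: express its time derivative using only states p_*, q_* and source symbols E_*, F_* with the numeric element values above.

dp_I1/dt = E_Se1 + E_Se2 - 3*p_I1

#1 →J1  (source Se1 imposes e)
#3 →J2  (Se2 fixes effort; stroke away)
#5 →I1  (prefer integral on I1)
#0 →J2  (J2: bond 5 brought flow, rest push out)
#4 →J2  (J2 flow already set via bond 5)
#2 →J1  (common-f at J1 fixed by 0)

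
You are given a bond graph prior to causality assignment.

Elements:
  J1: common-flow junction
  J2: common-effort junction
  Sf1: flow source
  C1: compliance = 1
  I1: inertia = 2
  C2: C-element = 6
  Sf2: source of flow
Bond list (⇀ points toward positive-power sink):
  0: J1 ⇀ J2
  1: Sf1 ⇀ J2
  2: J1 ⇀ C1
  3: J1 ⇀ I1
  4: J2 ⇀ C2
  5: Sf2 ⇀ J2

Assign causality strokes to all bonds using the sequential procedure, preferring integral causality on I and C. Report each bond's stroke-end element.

#1 stroke at Sf1  (Sf1 fixes flow; stroke at Sf1)
#5 stroke at Sf2  (Sf2: flow source, stroke at near end)
#2 stroke at J1  (C1: C, integral causality)
#3 stroke at I1  (I1: I, integral causality)
#0 stroke at J1  (J1: bond 3 brought flow, rest push out)
#4 stroke at J2  (J2 needs exactly one e-in)

#0 |J1
#1 |Sf1
#2 |J1
#3 |I1
#4 |J2
#5 |Sf2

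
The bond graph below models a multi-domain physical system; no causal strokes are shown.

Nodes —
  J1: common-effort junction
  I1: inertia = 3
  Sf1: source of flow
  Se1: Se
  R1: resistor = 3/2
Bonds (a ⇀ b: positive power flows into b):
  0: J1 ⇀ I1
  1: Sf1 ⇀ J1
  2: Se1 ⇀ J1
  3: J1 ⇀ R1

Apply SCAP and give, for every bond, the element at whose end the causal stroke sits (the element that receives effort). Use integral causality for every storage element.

b0 →I1
b1 →Sf1
b2 →J1
b3 →R1

β1 stroke→Sf1  (Sf1: flow source, stroke at near end)
β2 stroke→J1  (Se1 (Se) sets effort on bond)
β0 stroke→I1  (common-e at J1 fixed by 2)
β3 stroke→R1  (J1: bond 2 brought effort, rest push out)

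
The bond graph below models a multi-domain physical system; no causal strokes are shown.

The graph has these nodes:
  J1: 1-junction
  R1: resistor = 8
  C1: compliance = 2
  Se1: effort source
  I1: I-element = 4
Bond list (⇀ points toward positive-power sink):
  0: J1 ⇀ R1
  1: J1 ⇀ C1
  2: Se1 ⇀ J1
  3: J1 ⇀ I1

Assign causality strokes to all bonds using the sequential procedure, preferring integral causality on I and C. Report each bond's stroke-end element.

b2 →J1  (source Se1 imposes e)
b1 →J1  (C1 integral (e out))
b3 →I1  (I1: I, integral causality)
b0 →J1  (common-f at J1 fixed by 3)

#0 stroke→J1
#1 stroke→J1
#2 stroke→J1
#3 stroke→I1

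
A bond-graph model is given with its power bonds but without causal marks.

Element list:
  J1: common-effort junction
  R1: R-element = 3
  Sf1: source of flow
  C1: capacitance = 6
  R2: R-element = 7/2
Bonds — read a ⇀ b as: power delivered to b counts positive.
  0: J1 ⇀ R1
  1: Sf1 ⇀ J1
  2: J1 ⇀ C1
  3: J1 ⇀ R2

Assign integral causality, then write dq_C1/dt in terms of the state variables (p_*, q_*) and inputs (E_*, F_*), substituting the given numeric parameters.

dq_C1/dt = F_Sf1 - 13*q_C1/126

bond 1 |Sf1  (Sf1 fixes flow; stroke at Sf1)
bond 2 |J1  (prefer integral on C1)
bond 0 |R1  (0-jn J1 has e-setter on 2)
bond 3 |R2  (common-e at J1 fixed by 2)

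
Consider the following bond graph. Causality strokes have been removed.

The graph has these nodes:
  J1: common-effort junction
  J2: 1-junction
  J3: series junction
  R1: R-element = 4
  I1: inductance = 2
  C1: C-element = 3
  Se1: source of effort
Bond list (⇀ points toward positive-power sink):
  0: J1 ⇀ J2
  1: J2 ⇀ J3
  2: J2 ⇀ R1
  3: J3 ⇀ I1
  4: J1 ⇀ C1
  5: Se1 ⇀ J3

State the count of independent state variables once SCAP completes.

bond 5 stroke at J3  (Se1 (Se) sets effort on bond)
bond 3 stroke at I1  (I1 outputs flow p/I1)
bond 1 stroke at J3  (J3: bond 3 brought flow, rest push out)
bond 0 stroke at J2  (J2 flow already set via bond 1)
bond 2 stroke at J2  (1-jn J2 has f-setter on 1)
bond 4 stroke at J1  (closing 0-jn rule on J1)

2  (C1, I1 all integral)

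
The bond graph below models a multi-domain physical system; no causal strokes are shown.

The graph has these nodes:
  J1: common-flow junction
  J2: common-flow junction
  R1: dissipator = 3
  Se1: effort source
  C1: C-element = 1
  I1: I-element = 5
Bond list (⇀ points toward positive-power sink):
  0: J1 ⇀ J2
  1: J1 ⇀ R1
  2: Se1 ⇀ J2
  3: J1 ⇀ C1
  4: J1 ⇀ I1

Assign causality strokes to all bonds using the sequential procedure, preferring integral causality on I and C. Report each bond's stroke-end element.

#2 stroke→J2  (Se1 (Se) sets effort on bond)
#0 stroke→J1  (closing 1-jn rule on J2)
#3 stroke→J1  (prefer integral on C1)
#4 stroke→I1  (I1 integral (f out))
#1 stroke→J1  (1-jn J1 has f-setter on 4)

#0 stroke→J1
#1 stroke→J1
#2 stroke→J2
#3 stroke→J1
#4 stroke→I1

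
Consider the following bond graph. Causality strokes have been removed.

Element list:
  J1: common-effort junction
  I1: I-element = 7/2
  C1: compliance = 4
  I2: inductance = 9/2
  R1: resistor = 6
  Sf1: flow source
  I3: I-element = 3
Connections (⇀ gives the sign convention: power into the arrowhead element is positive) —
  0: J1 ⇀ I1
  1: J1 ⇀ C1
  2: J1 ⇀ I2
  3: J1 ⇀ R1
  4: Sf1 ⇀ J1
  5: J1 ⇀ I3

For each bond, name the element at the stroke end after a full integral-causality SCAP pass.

#0 stroke→I1
#1 stroke→J1
#2 stroke→I2
#3 stroke→R1
#4 stroke→Sf1
#5 stroke→I3

β4 |Sf1  (Sf1 fixes flow; stroke at Sf1)
β0 |I1  (I1 outputs flow p/I1)
β1 |J1  (prefer integral on C1)
β2 |I2  (J1: bond 1 brought effort, rest push out)
β3 |R1  (0-jn J1 has e-setter on 1)
β5 |I3  (common-e at J1 fixed by 1)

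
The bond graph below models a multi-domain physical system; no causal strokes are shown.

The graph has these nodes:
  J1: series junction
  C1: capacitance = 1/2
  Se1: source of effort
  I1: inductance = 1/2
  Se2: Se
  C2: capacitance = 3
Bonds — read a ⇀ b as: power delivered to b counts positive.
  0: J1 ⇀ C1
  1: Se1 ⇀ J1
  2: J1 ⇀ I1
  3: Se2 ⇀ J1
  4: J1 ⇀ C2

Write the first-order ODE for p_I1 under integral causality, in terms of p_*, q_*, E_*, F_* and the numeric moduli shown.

dp_I1/dt = E_Se1 + E_Se2 - 2*q_C1 - q_C2/3

bond 1 →J1  (source Se1 imposes e)
bond 3 →J1  (Se2 (Se) sets effort on bond)
bond 0 →J1  (C1 integral (e out))
bond 2 →I1  (I1: I, integral causality)
bond 4 →J1  (common-f at J1 fixed by 2)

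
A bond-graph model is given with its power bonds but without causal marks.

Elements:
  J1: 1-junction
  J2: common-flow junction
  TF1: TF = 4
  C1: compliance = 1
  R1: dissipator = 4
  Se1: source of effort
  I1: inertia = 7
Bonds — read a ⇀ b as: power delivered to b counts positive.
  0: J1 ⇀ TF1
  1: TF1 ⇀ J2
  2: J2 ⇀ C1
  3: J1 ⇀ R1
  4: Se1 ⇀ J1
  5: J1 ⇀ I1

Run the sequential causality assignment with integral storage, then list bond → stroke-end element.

bond 4 stroke at J1  (Se1: effort source, stroke at far end)
bond 2 stroke at J2  (C1: C, integral causality)
bond 1 stroke at TF1  (J2: last free bond brings flow in)
bond 0 stroke at J1  (TF1: transformer flips bond 1)
bond 5 stroke at I1  (prefer integral on I1)
bond 3 stroke at J1  (1-jn J1 has f-setter on 5)

bond 0 |J1
bond 1 |TF1
bond 2 |J2
bond 3 |J1
bond 4 |J1
bond 5 |I1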